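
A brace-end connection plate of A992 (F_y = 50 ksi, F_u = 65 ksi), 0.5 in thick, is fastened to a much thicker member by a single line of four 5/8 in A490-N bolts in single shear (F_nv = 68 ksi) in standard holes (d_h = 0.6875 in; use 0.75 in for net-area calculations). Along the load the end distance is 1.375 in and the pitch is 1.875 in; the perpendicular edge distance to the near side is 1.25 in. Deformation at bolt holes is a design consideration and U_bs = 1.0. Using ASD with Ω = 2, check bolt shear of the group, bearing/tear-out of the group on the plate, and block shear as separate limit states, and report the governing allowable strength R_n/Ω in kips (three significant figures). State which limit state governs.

Bolt shear: A_b = π·0.625²/4 = 0.3068 in²; R_n = 68 × 0.3068 × 4 × 1 = 83.45 kips → 83.45 / 2 = 41.7 kips.
Bearing: edge l_c = 1.031, r_n = 40.22 kips; interior l_c = 1.188, r_n = 46.31 kips; R_n = 40.22 + 3·46.31 = 179.2 kips → 89.6 kips.
Block shear: A_gv = 3.5, A_nv = 2.188, A_nt = 0.4375 in²; R_n = min(0.6F_uA_nv, 0.6F_yA_gv) + U_bs·F_u·A_nt = 113.8 kips → 56.9 kips.
Bolt shear governs: 41.7 kips.

41.7 kips (bolt shear governs)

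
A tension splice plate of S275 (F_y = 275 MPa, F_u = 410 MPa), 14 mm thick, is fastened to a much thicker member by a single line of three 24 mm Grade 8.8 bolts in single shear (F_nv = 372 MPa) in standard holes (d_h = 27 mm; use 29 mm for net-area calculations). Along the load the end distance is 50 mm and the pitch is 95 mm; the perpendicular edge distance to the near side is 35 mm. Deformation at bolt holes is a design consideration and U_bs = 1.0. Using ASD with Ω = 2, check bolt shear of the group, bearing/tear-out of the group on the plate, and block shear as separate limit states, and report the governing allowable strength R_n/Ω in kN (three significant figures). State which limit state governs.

Bolt shear: A_b = π·24²/4 = 452.4 mm²; R_n = 372 × 452.4 × 3 × 1 / 1000 = 504.9 kN → 504.9 / 2 = 252 kN.
Bearing: edge l_c = 36.5, r_n = 251.4 kN; interior l_c = 68, r_n = 330.6 kN; R_n = 251.4 + 2·330.6 = 912.7 kN → 456 kN.
Block shear: A_gv = 3360, A_nv = 2345, A_nt = 287 mm²; R_n = min(0.6F_uA_nv, 0.6F_yA_gv) + U_bs·F_u·A_nt = 672.1 kN → 336 kN.
Bolt shear governs: 252 kN.

252 kN (bolt shear governs)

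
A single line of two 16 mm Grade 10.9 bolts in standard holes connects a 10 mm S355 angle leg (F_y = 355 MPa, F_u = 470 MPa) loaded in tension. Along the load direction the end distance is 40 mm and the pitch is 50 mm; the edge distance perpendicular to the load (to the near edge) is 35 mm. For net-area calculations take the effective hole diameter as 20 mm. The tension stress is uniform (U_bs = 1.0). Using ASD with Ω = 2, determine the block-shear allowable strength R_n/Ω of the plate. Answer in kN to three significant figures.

Shear plane L_v = 40 + 1·50 = 90 mm; A_gv = 90 × 10 = 900 mm².
A_nv = (90 − 1.5·20) × 10 = 600 mm².
A_nt = (35 − 0.5·20) × 10 = 250 mm².
0.6 F_u A_nv = 169.2 kN; 0.6 F_y A_gv = 191.7 kN → shear rupture governs the shear term.
R_n = 169.2 + 1.0 × 470 × 250 / 1000 = 286.7 kN.
Allowable strength R_n/Ω = 286.7 / 2 = 143 kN.

143 kN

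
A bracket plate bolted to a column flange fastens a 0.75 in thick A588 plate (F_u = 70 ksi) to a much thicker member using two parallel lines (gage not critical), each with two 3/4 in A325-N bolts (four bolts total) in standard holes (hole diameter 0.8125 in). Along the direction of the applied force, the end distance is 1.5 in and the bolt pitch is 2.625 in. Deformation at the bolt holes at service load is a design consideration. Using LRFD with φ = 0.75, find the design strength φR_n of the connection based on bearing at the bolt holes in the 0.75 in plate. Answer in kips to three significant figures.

Per bolt r_n = 1.2 l_c t F_u ≤ 2.4 d t F_u; upper limit = 2.4 × 0.75 × 0.75 × 70 = 94.5 kips.
Edge bolt: l_c = 1.5 − 0.8125/2 = 1.094 in → 1.2 × 1.094 × 0.75 × 70 = 68.91 → r_n = 68.91 kips.
Interior bolts: l_c = 2.625 − 0.8125 = 1.812 in → 1.2 × 1.812 × 0.75 × 70 = 114.2 → r_n = 94.5 kips.
R_n = 2 × 68.91 + 2 × 94.5 = 326.8 kips.
Design strength φR_n = 0.75 × 326.8 = 245 kips.

245 kips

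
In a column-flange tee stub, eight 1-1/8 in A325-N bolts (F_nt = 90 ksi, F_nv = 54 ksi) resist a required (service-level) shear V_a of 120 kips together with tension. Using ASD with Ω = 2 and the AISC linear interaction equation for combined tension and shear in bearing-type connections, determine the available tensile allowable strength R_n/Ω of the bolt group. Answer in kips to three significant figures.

265 kips

A_b = π·1.125²/4 = 0.994 in²; f_rv = 120 / (8 × 0.994) = 15.09 ksi.
F'_nt = 1.3 F_nt − (Ω F_nt / F_nv) f_rv = 1.3·90 − (2·90/54)·15.09 = 66.7 ksi, capped at F_nt → F'_nt = 66.7 ksi.
R_n = F'_nt · A_b · n = 66.7 × 0.994 × 8 = 530.4 kips.
Allowable strength R_n/Ω = 530.4 / 2 = 265 kips.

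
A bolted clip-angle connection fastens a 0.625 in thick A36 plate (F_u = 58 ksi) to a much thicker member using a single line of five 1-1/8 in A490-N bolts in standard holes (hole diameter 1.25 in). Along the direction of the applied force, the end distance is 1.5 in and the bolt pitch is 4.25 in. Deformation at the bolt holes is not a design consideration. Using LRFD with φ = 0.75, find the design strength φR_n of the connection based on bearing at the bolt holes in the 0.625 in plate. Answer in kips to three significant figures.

403 kips

Per bolt r_n = 1.5 l_c t F_u ≤ 3.0 d t F_u; upper limit = 3.0 × 1.125 × 0.625 × 58 = 122.3 kips.
Edge bolt: l_c = 1.5 − 1.25/2 = 0.875 in → 1.5 × 0.875 × 0.625 × 58 = 47.58 → r_n = 47.58 kips.
Interior bolts: l_c = 4.25 − 1.25 = 3 in → 1.5 × 3 × 0.625 × 58 = 163.1 → r_n = 122.3 kips.
R_n = 1 × 47.58 + 4 × 122.3 = 537 kips.
Design strength φR_n = 0.75 × 537 = 403 kips.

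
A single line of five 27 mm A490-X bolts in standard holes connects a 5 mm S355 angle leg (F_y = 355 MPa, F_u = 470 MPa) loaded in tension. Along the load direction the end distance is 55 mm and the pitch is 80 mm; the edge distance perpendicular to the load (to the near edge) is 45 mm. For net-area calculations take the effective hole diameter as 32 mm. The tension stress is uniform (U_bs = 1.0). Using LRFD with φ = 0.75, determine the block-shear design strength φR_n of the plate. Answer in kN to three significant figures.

295 kN

Shear plane L_v = 55 + 4·80 = 375 mm; A_gv = 375 × 5 = 1875 mm².
A_nv = (375 − 4.5·32) × 5 = 1155 mm².
A_nt = (45 − 0.5·32) × 5 = 145 mm².
0.6 F_u A_nv = 325.7 kN; 0.6 F_y A_gv = 399.4 kN → shear rupture governs the shear term.
R_n = 325.7 + 1.0 × 470 × 145 / 1000 = 393.9 kN.
Design strength φR_n = 0.75 × 393.9 = 295 kN.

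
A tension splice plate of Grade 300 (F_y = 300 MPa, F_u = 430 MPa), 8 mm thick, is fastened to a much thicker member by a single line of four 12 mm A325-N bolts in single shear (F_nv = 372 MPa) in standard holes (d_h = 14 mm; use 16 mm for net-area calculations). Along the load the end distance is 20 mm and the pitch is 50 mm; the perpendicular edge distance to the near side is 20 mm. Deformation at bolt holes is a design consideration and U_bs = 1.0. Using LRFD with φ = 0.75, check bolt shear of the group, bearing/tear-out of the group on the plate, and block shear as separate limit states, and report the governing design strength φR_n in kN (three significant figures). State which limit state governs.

Bolt shear: A_b = π·12²/4 = 113.1 mm²; R_n = 372 × 113.1 × 4 × 1 / 1000 = 168.3 kN → 0.75 × 168.3 = 126 kN.
Bearing: edge l_c = 13, r_n = 53.66 kN; interior l_c = 36, r_n = 99.07 kN; R_n = 53.66 + 3·99.07 = 350.9 kN → 263 kN.
Block shear: A_gv = 1360, A_nv = 912, A_nt = 96 mm²; R_n = min(0.6F_uA_nv, 0.6F_yA_gv) + U_bs·F_u·A_nt = 276.6 kN → 207 kN.
Bolt shear governs: 126 kN.

126 kN (bolt shear governs)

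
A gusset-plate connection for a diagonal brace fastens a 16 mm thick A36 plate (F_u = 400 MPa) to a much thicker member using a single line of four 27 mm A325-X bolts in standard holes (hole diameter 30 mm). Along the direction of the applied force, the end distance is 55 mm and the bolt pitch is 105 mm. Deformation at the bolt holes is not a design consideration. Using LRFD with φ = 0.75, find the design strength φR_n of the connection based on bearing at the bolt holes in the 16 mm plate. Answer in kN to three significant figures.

1450 kN

Per bolt r_n = 1.5 l_c t F_u ≤ 3.0 d t F_u; upper limit = 3.0 × 27 × 16 × 400 / 1000 = 518.4 kN.
Edge bolt: l_c = 55 − 30/2 = 40 mm → 1.5 × 40 × 16 × 400 / 1000 = 384 → r_n = 384 kN.
Interior bolts: l_c = 105 − 30 = 75 mm → 1.5 × 75 × 16 × 400 / 1000 = 720 → r_n = 518.4 kN.
R_n = 1 × 384 + 3 × 518.4 = 1939 kN.
Design strength φR_n = 0.75 × 1939 = 1450 kN.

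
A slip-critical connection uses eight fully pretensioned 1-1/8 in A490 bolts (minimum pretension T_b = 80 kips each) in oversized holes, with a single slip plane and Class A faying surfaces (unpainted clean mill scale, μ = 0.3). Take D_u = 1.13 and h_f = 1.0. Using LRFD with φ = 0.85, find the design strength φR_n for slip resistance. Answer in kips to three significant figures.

R_n = μ · D_u · h_f · T_b · n_s · n_b = 0.3 × 1.13 × 1.0 × 80 × 1 × 8 = 217 kips.
Design strength φR_n = 0.85 × 217 = 184 kips.

184 kips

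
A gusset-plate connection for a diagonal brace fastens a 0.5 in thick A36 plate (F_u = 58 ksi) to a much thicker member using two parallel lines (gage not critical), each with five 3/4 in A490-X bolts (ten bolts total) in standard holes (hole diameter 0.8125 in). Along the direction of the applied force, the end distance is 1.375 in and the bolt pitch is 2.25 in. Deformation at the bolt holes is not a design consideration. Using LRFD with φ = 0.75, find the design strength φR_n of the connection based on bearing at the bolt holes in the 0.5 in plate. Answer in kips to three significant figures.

438 kips

Per bolt r_n = 1.5 l_c t F_u ≤ 3.0 d t F_u; upper limit = 3.0 × 0.75 × 0.5 × 58 = 65.25 kips.
Edge bolt: l_c = 1.375 − 0.8125/2 = 0.9688 in → 1.5 × 0.9688 × 0.5 × 58 = 42.14 → r_n = 42.14 kips.
Interior bolts: l_c = 2.25 − 0.8125 = 1.438 in → 1.5 × 1.438 × 0.5 × 58 = 62.53 → r_n = 62.53 kips.
R_n = 2 × 42.14 + 8 × 62.53 = 584.5 kips.
Design strength φR_n = 0.75 × 584.5 = 438 kips.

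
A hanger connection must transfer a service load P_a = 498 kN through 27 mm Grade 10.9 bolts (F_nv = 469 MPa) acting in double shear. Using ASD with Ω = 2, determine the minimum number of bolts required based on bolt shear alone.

2 bolts

A_b = π·27²/4 = 572.6 mm².
Per-bolt allowable strength R_n/Ω = 469 × 572.6 × 2 / 1000 / 2 = 268.5 kN.
n ≥ 498 / 268.5 = 1.855 → use 2 bolts.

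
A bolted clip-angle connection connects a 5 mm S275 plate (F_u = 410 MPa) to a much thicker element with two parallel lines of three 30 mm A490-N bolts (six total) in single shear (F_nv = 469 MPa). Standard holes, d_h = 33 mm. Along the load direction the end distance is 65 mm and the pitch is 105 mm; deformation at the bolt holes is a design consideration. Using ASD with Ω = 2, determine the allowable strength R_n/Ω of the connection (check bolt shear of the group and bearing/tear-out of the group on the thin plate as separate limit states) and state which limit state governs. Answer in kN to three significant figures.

415 kN (bearing governs)

Bolt shear: A_b = π·30²/4 = 706.9 mm²; R_n = 469 × 706.9 × 6 × 1 / 1000 = 1989 kN → 1989 / 2 = 995 kN.
Bearing (1.2 l_c t F_u ≤ 2.4 d t F_u): upper limit = 2.4·30·5·410 / 1000 = 147.6 kN.
  Edge l_c = 65 − 33/2 = 48.5 → r_n = 119.3 kN; interior l_c = 105 − 33 = 72 → r_n = 147.6 kN.
  R_n,bearing = 2·119.3 + 4·147.6 = 829 kN → 829 / 2 = 415 kN.
Bearing governs: 415 kN.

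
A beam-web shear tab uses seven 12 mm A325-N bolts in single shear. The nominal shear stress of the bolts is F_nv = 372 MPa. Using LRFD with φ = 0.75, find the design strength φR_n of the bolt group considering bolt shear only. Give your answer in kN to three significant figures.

221 kN

A_b = π × 12² / 4 = 113.1 mm².
R_n = F_nv · A_b · n · n_s = 372 × 113.1 × 7 × 1 / 1000 = 294.5 kN.
Design strength φR_n = 0.75 × 294.5 = 221 kN.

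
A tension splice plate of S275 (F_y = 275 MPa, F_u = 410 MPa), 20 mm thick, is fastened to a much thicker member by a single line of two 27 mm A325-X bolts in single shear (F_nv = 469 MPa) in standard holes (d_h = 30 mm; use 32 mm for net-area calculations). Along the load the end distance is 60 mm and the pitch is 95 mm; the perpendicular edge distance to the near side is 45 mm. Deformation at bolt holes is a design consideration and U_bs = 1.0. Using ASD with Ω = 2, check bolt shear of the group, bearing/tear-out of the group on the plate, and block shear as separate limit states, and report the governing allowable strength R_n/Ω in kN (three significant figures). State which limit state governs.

Bolt shear: A_b = π·27²/4 = 572.6 mm²; R_n = 469 × 572.6 × 2 × 1 / 1000 = 537.1 kN → 537.1 / 2 = 269 kN.
Bearing: edge l_c = 45, r_n = 442.8 kN; interior l_c = 65, r_n = 531.4 kN; R_n = 442.8 + 1·531.4 = 974.2 kN → 487 kN.
Block shear: A_gv = 3100, A_nv = 2140, A_nt = 580 mm²; R_n = min(0.6F_uA_nv, 0.6F_yA_gv) + U_bs·F_u·A_nt = 749.3 kN → 375 kN.
Bolt shear governs: 269 kN.

269 kN (bolt shear governs)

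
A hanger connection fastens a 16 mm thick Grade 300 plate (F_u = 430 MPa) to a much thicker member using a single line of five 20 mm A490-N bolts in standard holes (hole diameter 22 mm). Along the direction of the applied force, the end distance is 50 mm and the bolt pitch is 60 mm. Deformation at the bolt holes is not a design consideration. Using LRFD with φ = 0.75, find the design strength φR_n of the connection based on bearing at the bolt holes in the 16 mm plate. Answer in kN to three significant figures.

Per bolt r_n = 1.5 l_c t F_u ≤ 3.0 d t F_u; upper limit = 3.0 × 20 × 16 × 430 / 1000 = 412.8 kN.
Edge bolt: l_c = 50 − 22/2 = 39 mm → 1.5 × 39 × 16 × 430 / 1000 = 402.5 → r_n = 402.5 kN.
Interior bolts: l_c = 60 − 22 = 38 mm → 1.5 × 38 × 16 × 430 / 1000 = 392.2 → r_n = 392.2 kN.
R_n = 1 × 402.5 + 4 × 392.2 = 1971 kN.
Design strength φR_n = 0.75 × 1971 = 1480 kN.

1480 kN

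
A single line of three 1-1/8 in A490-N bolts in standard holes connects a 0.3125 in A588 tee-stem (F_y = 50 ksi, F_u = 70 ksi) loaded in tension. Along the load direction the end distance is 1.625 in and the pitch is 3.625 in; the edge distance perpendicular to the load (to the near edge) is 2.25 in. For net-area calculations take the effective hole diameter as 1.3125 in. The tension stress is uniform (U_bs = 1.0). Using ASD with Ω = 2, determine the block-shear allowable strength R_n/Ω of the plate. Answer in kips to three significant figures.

54.1 kips

Shear plane L_v = 1.625 + 2·3.625 = 8.875 in; A_gv = 8.875 × 0.3125 = 2.773 in².
A_nv = (8.875 − 2.5·1.3125) × 0.3125 = 1.748 in².
A_nt = (2.25 − 0.5·1.3125) × 0.3125 = 0.498 in².
0.6 F_u A_nv = 73.42 kips; 0.6 F_y A_gv = 83.2 kips → shear rupture governs the shear term.
R_n = 73.42 + 1.0 × 70 × 0.498 = 108.3 kips.
Allowable strength R_n/Ω = 108.3 / 2 = 54.1 kips.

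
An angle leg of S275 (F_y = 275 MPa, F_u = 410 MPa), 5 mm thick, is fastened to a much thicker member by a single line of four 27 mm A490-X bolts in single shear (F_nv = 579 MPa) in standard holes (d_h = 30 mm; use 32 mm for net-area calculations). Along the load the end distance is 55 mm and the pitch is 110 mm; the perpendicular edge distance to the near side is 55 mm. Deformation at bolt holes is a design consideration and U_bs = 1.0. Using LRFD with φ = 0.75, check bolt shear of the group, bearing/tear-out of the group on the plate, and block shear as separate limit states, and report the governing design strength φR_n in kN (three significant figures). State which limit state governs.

298 kN (block shear governs)

Bolt shear: A_b = π·27²/4 = 572.6 mm²; R_n = 579 × 572.6 × 4 × 1 / 1000 = 1326 kN → 0.75 × 1326 = 995 kN.
Bearing: edge l_c = 40, r_n = 98.4 kN; interior l_c = 80, r_n = 132.8 kN; R_n = 98.4 + 3·132.8 = 496.9 kN → 373 kN.
Block shear: A_gv = 1925, A_nv = 1365, A_nt = 195 mm²; R_n = min(0.6F_uA_nv, 0.6F_yA_gv) + U_bs·F_u·A_nt = 397.6 kN → 298 kN.
Block shear governs: 298 kN.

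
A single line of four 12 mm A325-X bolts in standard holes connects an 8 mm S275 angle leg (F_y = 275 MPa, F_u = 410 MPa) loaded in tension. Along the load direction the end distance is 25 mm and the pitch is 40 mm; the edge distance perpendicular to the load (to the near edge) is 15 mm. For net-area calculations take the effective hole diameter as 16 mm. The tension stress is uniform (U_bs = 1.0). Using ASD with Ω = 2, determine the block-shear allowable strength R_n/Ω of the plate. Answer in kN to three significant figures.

99.1 kN

Shear plane L_v = 25 + 3·40 = 145 mm; A_gv = 145 × 8 = 1160 mm².
A_nv = (145 − 3.5·16) × 8 = 712 mm².
A_nt = (15 − 0.5·16) × 8 = 56 mm².
0.6 F_u A_nv = 175.2 kN; 0.6 F_y A_gv = 191.4 kN → shear rupture governs the shear term.
R_n = 175.2 + 1.0 × 410 × 56 / 1000 = 198.1 kN.
Allowable strength R_n/Ω = 198.1 / 2 = 99.1 kN.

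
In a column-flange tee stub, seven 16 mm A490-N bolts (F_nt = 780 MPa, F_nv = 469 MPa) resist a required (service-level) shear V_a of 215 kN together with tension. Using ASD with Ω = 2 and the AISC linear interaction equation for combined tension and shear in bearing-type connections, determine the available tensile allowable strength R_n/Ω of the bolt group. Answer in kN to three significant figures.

356 kN

A_b = π·16²/4 = 201.1 mm²; f_rv = 215 × 1000 / (7 × 201.1) = 152.8 MPa.
F'_nt = 1.3 F_nt − (Ω F_nt / F_nv) f_rv = 1.3·780 − (2·780/469)·152.8 = 505.9 MPa, capped at F_nt → F'_nt = 505.9 MPa.
R_n = F'_nt · A_b · n = 505.9 × 201.1 × 7 / 1000 = 712 kN.
Allowable strength R_n/Ω = 712 / 2 = 356 kN.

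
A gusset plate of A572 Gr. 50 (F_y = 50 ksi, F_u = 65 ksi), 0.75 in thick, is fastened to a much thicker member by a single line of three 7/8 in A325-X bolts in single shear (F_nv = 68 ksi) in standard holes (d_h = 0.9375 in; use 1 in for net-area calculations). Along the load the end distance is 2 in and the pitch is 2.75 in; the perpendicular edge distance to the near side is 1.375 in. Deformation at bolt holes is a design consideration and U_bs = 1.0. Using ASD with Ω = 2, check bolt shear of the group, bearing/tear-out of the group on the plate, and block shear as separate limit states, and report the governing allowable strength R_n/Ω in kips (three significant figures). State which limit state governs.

61.3 kips (bolt shear governs)

Bolt shear: A_b = π·0.875²/4 = 0.6013 in²; R_n = 68 × 0.6013 × 3 × 1 = 122.7 kips → 122.7 / 2 = 61.3 kips.
Bearing: edge l_c = 1.531, r_n = 89.58 kips; interior l_c = 1.812, r_n = 102.4 kips; R_n = 89.58 + 2·102.4 = 294.3 kips → 147 kips.
Block shear: A_gv = 5.625, A_nv = 3.75, A_nt = 0.6562 in²; R_n = min(0.6F_uA_nv, 0.6F_yA_gv) + U_bs·F_u·A_nt = 188.9 kips → 94.5 kips.
Bolt shear governs: 61.3 kips.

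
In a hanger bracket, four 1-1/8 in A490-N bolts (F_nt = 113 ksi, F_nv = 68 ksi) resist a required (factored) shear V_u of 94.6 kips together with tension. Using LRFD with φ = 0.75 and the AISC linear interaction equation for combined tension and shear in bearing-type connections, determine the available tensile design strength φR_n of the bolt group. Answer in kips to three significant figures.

A_b = π·1.125²/4 = 0.994 in²; f_rv = 94.6 / (4 × 0.994) = 23.79 ksi.
F'_nt = 1.3 F_nt − (F_nt / φF_nv) f_rv = 1.3·113 − (113/(0.75·68))·23.79 = 94.18 ksi, capped at F_nt → F'_nt = 94.18 ksi.
R_n = F'_nt · A_b · n = 94.18 × 0.994 × 4 = 374.5 kips.
Design strength φR_n = 0.75 × 374.5 = 281 kips.

281 kips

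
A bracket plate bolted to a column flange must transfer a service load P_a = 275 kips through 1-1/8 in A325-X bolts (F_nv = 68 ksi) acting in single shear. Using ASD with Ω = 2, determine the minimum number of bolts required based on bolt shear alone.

9 bolts

A_b = π·1.125²/4 = 0.994 in².
Per-bolt allowable strength R_n/Ω = 68 × 0.994 × 1 / 2 = 33.8 kips.
n ≥ 275 / 33.8 = 8.137 → use 9 bolts.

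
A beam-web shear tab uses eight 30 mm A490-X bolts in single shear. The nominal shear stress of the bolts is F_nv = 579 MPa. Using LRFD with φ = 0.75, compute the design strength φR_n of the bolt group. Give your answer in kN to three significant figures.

A_b = π × 30² / 4 = 706.9 mm².
R_n = F_nv · A_b · n · n_s = 579 × 706.9 × 8 × 1 / 1000 = 3274 kN.
Design strength φR_n = 0.75 × 3274 = 2460 kN.

2460 kN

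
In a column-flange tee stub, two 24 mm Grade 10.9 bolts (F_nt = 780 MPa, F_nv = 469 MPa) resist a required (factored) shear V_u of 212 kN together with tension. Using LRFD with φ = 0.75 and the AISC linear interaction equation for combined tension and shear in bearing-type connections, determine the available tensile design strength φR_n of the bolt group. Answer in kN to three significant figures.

A_b = π·24²/4 = 452.4 mm²; f_rv = 212 × 1000 / (2 × 452.4) = 234.3 MPa.
F'_nt = 1.3 F_nt − (F_nt / φF_nv) f_rv = 1.3·780 − (780/(0.75·469))·234.3 = 494.4 MPa, capped at F_nt → F'_nt = 494.4 MPa.
R_n = F'_nt · A_b · n = 494.4 × 452.4 × 2 / 1000 = 447.3 kN.
Design strength φR_n = 0.75 × 447.3 = 336 kN.

336 kN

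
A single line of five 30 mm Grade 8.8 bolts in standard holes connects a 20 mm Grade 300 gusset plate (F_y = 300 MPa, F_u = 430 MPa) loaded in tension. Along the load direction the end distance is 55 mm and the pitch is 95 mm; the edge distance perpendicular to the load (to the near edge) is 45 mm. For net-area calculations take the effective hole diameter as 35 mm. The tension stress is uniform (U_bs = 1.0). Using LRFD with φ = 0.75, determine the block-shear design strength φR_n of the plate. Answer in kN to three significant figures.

1250 kN

Shear plane L_v = 55 + 4·95 = 435 mm; A_gv = 435 × 20 = 8700 mm².
A_nv = (435 − 4.5·35) × 20 = 5550 mm².
A_nt = (45 − 0.5·35) × 20 = 550 mm².
0.6 F_u A_nv = 1432 kN; 0.6 F_y A_gv = 1566 kN → shear rupture governs the shear term.
R_n = 1432 + 1.0 × 430 × 550 / 1000 = 1668 kN.
Design strength φR_n = 0.75 × 1668 = 1250 kN.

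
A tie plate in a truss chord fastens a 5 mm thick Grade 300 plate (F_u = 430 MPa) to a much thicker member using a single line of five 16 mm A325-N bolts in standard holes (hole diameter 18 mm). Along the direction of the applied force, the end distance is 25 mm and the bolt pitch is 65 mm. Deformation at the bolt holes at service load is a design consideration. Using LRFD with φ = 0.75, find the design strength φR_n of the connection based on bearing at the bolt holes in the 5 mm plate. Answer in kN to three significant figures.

Per bolt r_n = 1.2 l_c t F_u ≤ 2.4 d t F_u; upper limit = 2.4 × 16 × 5 × 430 / 1000 = 82.56 kN.
Edge bolt: l_c = 25 − 18/2 = 16 mm → 1.2 × 16 × 5 × 430 / 1000 = 41.28 → r_n = 41.28 kN.
Interior bolts: l_c = 65 − 18 = 47 mm → 1.2 × 47 × 5 × 430 / 1000 = 121.3 → r_n = 82.56 kN.
R_n = 1 × 41.28 + 4 × 82.56 = 371.5 kN.
Design strength φR_n = 0.75 × 371.5 = 279 kN.

279 kN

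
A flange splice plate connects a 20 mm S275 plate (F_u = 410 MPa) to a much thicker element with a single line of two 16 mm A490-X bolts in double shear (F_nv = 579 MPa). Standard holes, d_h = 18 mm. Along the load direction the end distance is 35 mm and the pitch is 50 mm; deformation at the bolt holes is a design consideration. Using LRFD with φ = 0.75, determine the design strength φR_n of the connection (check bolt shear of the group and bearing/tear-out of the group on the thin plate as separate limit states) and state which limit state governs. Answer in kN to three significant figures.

349 kN (bolt shear governs)

Bolt shear: A_b = π·16²/4 = 201.1 mm²; R_n = 579 × 201.1 × 2 × 2 / 1000 = 465.7 kN → 0.75 × 465.7 = 349 kN.
Bearing (1.2 l_c t F_u ≤ 2.4 d t F_u): upper limit = 2.4·16·20·410 / 1000 = 314.9 kN.
  Edge l_c = 35 − 18/2 = 26 → r_n = 255.8 kN; interior l_c = 50 − 18 = 32 → r_n = 314.9 kN.
  R_n,bearing = 1·255.8 + 1·314.9 = 570.7 kN → 0.75 × 570.7 = 428 kN.
Bolt shear governs: 349 kN.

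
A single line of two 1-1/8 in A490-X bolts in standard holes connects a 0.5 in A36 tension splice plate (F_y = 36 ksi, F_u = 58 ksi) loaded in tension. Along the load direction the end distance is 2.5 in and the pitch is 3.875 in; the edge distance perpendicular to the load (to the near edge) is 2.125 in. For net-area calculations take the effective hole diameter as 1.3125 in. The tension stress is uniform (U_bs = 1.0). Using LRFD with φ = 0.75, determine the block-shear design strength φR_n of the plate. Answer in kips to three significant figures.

Shear plane L_v = 2.5 + 1·3.875 = 6.375 in; A_gv = 6.375 × 0.5 = 3.188 in².
A_nv = (6.375 − 1.5·1.3125) × 0.5 = 2.203 in².
A_nt = (2.125 − 0.5·1.3125) × 0.5 = 0.7344 in².
0.6 F_u A_nv = 76.67 kips; 0.6 F_y A_gv = 68.85 kips → shear yielding governs the shear term.
R_n = 68.85 + 1.0 × 58 × 0.7344 = 111.4 kips.
Design strength φR_n = 0.75 × 111.4 = 83.6 kips.

83.6 kips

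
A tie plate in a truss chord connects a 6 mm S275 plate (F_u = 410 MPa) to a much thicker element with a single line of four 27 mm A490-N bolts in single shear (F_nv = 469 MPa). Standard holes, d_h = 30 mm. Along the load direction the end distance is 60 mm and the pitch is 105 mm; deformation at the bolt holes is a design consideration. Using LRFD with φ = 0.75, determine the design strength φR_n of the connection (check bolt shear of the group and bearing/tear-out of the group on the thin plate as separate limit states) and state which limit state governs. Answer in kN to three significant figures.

Bolt shear: A_b = π·27²/4 = 572.6 mm²; R_n = 469 × 572.6 × 4 × 1 / 1000 = 1074 kN → 0.75 × 1074 = 806 kN.
Bearing (1.2 l_c t F_u ≤ 2.4 d t F_u): upper limit = 2.4·27·6·410 / 1000 = 159.4 kN.
  Edge l_c = 60 − 30/2 = 45 → r_n = 132.8 kN; interior l_c = 105 − 30 = 75 → r_n = 159.4 kN.
  R_n,bearing = 1·132.8 + 3·159.4 = 611.1 kN → 0.75 × 611.1 = 458 kN.
Bearing governs: 458 kN.

458 kN (bearing governs)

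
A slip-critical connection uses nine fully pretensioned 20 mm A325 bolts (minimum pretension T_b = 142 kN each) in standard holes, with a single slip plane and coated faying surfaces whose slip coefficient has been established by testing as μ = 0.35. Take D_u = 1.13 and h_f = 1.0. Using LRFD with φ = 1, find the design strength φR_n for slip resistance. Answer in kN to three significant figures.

505 kN

R_n = μ · D_u · h_f · T_b · n_s · n_b = 0.35 × 1.13 × 1.0 × 142 × 1 × 9 = 505.4 kN.
Design strength φR_n = 1 × 505.4 = 505 kN.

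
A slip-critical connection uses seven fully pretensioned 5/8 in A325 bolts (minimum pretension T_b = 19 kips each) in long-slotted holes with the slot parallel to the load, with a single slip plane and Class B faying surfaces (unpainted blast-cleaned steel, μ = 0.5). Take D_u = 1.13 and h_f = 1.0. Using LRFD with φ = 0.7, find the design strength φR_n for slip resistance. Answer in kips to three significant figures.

R_n = μ · D_u · h_f · T_b · n_s · n_b = 0.5 × 1.13 × 1.0 × 19 × 1 × 7 = 75.14 kips.
Design strength φR_n = 0.7 × 75.14 = 52.6 kips.

52.6 kips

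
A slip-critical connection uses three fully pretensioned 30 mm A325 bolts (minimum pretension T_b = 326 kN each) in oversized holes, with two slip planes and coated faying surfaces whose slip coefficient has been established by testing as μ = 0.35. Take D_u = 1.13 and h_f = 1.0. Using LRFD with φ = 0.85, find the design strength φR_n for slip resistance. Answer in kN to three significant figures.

658 kN

R_n = μ · D_u · h_f · T_b · n_s · n_b = 0.35 × 1.13 × 1.0 × 326 × 2 × 3 = 773.6 kN.
Design strength φR_n = 0.85 × 773.6 = 658 kN.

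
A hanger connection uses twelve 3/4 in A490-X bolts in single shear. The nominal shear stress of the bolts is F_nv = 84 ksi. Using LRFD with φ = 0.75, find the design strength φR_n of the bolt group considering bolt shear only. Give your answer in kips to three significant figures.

A_b = π × 0.75² / 4 = 0.4418 in².
R_n = F_nv · A_b · n · n_s = 84 × 0.4418 × 12 × 1 = 445.3 kips.
Design strength φR_n = 0.75 × 445.3 = 334 kips.

334 kips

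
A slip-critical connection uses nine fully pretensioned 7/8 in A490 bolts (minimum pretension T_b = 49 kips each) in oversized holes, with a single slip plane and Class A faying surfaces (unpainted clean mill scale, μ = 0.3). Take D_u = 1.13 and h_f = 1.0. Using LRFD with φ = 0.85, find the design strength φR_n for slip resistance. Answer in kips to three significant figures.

127 kips

R_n = μ · D_u · h_f · T_b · n_s · n_b = 0.3 × 1.13 × 1.0 × 49 × 1 × 9 = 149.5 kips.
Design strength φR_n = 0.85 × 149.5 = 127 kips.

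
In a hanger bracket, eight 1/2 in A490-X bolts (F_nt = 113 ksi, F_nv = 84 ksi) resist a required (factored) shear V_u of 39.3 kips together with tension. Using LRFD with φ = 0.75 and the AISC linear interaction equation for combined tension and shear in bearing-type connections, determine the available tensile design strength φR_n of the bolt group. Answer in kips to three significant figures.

A_b = π·0.5²/4 = 0.1963 in²; f_rv = 39.3 / (8 × 0.1963) = 25.02 ksi.
F'_nt = 1.3 F_nt − (F_nt / φF_nv) f_rv = 1.3·113 − (113/(0.75·84))·25.02 = 102 ksi, capped at F_nt → F'_nt = 102 ksi.
R_n = F'_nt · A_b · n = 102 × 0.1963 × 8 = 160.3 kips.
Design strength φR_n = 0.75 × 160.3 = 120 kips.

120 kips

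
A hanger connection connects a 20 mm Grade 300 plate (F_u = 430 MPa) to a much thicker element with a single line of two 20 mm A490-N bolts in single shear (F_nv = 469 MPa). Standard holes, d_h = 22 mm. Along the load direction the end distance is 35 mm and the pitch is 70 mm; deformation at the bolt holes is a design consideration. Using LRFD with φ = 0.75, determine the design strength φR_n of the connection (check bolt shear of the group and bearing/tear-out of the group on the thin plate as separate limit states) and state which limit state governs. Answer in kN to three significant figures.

Bolt shear: A_b = π·20²/4 = 314.2 mm²; R_n = 469 × 314.2 × 2 × 1 / 1000 = 294.7 kN → 0.75 × 294.7 = 221 kN.
Bearing (1.2 l_c t F_u ≤ 2.4 d t F_u): upper limit = 2.4·20·20·430 / 1000 = 412.8 kN.
  Edge l_c = 35 − 22/2 = 24 → r_n = 247.7 kN; interior l_c = 70 − 22 = 48 → r_n = 412.8 kN.
  R_n,bearing = 1·247.7 + 1·412.8 = 660.5 kN → 0.75 × 660.5 = 495 kN.
Bolt shear governs: 221 kN.

221 kN (bolt shear governs)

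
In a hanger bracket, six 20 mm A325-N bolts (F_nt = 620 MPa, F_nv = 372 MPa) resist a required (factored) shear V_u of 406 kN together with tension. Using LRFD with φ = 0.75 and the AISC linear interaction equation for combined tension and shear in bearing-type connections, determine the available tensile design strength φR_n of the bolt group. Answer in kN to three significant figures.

A_b = π·20²/4 = 314.2 mm²; f_rv = 406 × 1000 / (6 × 314.2) = 215.4 MPa.
F'_nt = 1.3 F_nt − (F_nt / φF_nv) f_rv = 1.3·620 − (620/(0.75·372))·215.4 = 327.4 MPa, capped at F_nt → F'_nt = 327.4 MPa.
R_n = F'_nt · A_b · n = 327.4 × 314.2 × 6 / 1000 = 617.1 kN.
Design strength φR_n = 0.75 × 617.1 = 463 kN.

463 kN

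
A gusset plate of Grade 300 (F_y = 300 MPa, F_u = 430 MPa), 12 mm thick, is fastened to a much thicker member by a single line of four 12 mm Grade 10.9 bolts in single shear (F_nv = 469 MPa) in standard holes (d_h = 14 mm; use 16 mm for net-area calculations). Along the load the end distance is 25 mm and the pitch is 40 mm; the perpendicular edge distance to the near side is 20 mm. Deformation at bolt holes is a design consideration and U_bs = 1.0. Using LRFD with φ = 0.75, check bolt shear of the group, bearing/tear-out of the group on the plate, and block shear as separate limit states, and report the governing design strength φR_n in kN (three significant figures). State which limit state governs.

Bolt shear: A_b = π·12²/4 = 113.1 mm²; R_n = 469 × 113.1 × 4 × 1 / 1000 = 212.2 kN → 0.75 × 212.2 = 159 kN.
Bearing: edge l_c = 18, r_n = 111.5 kN; interior l_c = 26, r_n = 148.6 kN; R_n = 111.5 + 3·148.6 = 557.3 kN → 418 kN.
Block shear: A_gv = 1740, A_nv = 1068, A_nt = 144 mm²; R_n = min(0.6F_uA_nv, 0.6F_yA_gv) + U_bs·F_u·A_nt = 337.5 kN → 253 kN.
Bolt shear governs: 159 kN.

159 kN (bolt shear governs)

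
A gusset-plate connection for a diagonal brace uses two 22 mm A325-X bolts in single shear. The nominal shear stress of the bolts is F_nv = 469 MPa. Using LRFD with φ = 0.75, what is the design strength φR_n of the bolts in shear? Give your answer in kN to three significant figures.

A_b = π × 22² / 4 = 380.1 mm².
R_n = F_nv · A_b · n · n_s = 469 × 380.1 × 2 × 1 / 1000 = 356.6 kN.
Design strength φR_n = 0.75 × 356.6 = 267 kN.

267 kN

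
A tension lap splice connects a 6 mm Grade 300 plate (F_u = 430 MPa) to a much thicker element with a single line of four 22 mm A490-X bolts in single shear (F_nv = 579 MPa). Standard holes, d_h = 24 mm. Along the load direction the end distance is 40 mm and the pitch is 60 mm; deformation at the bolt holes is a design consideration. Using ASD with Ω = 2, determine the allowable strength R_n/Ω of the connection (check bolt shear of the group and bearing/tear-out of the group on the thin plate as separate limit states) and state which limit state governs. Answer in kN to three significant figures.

211 kN (bearing governs)

Bolt shear: A_b = π·22²/4 = 380.1 mm²; R_n = 579 × 380.1 × 4 × 1 / 1000 = 880.4 kN → 880.4 / 2 = 440 kN.
Bearing (1.2 l_c t F_u ≤ 2.4 d t F_u): upper limit = 2.4·22·6·430 / 1000 = 136.2 kN.
  Edge l_c = 40 − 24/2 = 28 → r_n = 86.69 kN; interior l_c = 60 − 24 = 36 → r_n = 111.5 kN.
  R_n,bearing = 1·86.69 + 3·111.5 = 421.1 kN → 421.1 / 2 = 211 kN.
Bearing governs: 211 kN.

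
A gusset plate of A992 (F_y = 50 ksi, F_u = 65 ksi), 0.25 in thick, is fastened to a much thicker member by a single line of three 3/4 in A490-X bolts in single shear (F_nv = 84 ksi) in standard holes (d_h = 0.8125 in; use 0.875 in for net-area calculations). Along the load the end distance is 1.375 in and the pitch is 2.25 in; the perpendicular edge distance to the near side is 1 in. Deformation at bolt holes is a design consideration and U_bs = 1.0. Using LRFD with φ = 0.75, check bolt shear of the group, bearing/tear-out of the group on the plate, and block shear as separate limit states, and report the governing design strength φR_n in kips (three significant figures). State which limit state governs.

Bolt shear: A_b = π·0.75²/4 = 0.4418 in²; R_n = 84 × 0.4418 × 3 × 1 = 111.3 kips → 0.75 × 111.3 = 83.5 kips.
Bearing: edge l_c = 0.9688, r_n = 18.89 kips; interior l_c = 1.438, r_n = 28.03 kips; R_n = 18.89 + 2·28.03 = 74.95 kips → 56.2 kips.
Block shear: A_gv = 1.469, A_nv = 0.9219, A_nt = 0.1406 in²; R_n = min(0.6F_uA_nv, 0.6F_yA_gv) + U_bs·F_u·A_nt = 45.09 kips → 33.8 kips.
Block shear governs: 33.8 kips.

33.8 kips (block shear governs)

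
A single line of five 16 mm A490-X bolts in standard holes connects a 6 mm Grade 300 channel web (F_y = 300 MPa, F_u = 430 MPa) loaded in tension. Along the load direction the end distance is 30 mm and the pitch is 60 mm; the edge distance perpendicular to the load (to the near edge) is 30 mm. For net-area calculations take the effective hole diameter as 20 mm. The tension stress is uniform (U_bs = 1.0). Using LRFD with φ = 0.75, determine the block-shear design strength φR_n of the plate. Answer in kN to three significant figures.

Shear plane L_v = 30 + 4·60 = 270 mm; A_gv = 270 × 6 = 1620 mm².
A_nv = (270 − 4.5·20) × 6 = 1080 mm².
A_nt = (30 − 0.5·20) × 6 = 120 mm².
0.6 F_u A_nv = 278.6 kN; 0.6 F_y A_gv = 291.6 kN → shear rupture governs the shear term.
R_n = 278.6 + 1.0 × 430 × 120 / 1000 = 330.2 kN.
Design strength φR_n = 0.75 × 330.2 = 248 kN.

248 kN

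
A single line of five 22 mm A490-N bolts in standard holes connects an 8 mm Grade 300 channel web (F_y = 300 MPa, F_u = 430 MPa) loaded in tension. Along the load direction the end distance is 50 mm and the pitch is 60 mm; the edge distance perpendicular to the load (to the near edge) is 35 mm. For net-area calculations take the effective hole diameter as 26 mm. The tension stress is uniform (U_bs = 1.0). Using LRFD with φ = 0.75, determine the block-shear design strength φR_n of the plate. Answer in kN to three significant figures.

325 kN

Shear plane L_v = 50 + 4·60 = 290 mm; A_gv = 290 × 8 = 2320 mm².
A_nv = (290 − 4.5·26) × 8 = 1384 mm².
A_nt = (35 − 0.5·26) × 8 = 176 mm².
0.6 F_u A_nv = 357.1 kN; 0.6 F_y A_gv = 417.6 kN → shear rupture governs the shear term.
R_n = 357.1 + 1.0 × 430 × 176 / 1000 = 432.8 kN.
Design strength φR_n = 0.75 × 432.8 = 325 kN.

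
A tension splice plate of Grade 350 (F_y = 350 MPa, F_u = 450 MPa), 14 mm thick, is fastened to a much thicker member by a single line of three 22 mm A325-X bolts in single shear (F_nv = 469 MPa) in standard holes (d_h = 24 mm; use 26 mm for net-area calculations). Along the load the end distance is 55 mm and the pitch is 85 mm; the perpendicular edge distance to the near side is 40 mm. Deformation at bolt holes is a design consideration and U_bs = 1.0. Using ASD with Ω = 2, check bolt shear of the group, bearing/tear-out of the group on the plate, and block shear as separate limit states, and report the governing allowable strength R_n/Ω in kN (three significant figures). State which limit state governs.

267 kN (bolt shear governs)

Bolt shear: A_b = π·22²/4 = 380.1 mm²; R_n = 469 × 380.1 × 3 × 1 / 1000 = 534.8 kN → 534.8 / 2 = 267 kN.
Bearing: edge l_c = 43, r_n = 325.1 kN; interior l_c = 61, r_n = 332.6 kN; R_n = 325.1 + 2·332.6 = 990.4 kN → 495 kN.
Block shear: A_gv = 3150, A_nv = 2240, A_nt = 378 mm²; R_n = min(0.6F_uA_nv, 0.6F_yA_gv) + U_bs·F_u·A_nt = 774.9 kN → 387 kN.
Bolt shear governs: 267 kN.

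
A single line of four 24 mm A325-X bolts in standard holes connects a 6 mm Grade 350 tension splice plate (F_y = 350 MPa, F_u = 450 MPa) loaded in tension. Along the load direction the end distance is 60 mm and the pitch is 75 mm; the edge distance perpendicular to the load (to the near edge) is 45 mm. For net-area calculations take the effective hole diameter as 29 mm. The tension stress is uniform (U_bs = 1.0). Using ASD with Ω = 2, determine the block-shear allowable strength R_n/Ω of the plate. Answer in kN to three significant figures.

Shear plane L_v = 60 + 3·75 = 285 mm; A_gv = 285 × 6 = 1710 mm².
A_nv = (285 − 3.5·29) × 6 = 1101 mm².
A_nt = (45 − 0.5·29) × 6 = 183 mm².
0.6 F_u A_nv = 297.3 kN; 0.6 F_y A_gv = 359.1 kN → shear rupture governs the shear term.
R_n = 297.3 + 1.0 × 450 × 183 / 1000 = 379.6 kN.
Allowable strength R_n/Ω = 379.6 / 2 = 190 kN.

190 kN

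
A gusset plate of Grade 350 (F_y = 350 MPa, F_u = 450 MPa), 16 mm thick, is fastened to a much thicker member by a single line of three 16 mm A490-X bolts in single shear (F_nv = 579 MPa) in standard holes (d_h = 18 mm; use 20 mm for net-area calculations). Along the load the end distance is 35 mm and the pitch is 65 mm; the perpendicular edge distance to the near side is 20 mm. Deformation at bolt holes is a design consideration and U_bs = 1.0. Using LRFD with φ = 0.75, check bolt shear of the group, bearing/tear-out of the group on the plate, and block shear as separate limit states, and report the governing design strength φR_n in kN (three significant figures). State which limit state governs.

Bolt shear: A_b = π·16²/4 = 201.1 mm²; R_n = 579 × 201.1 × 3 × 1 / 1000 = 349.2 kN → 0.75 × 349.2 = 262 kN.
Bearing: edge l_c = 26, r_n = 224.6 kN; interior l_c = 47, r_n = 276.5 kN; R_n = 224.6 + 2·276.5 = 777.6 kN → 583 kN.
Block shear: A_gv = 2640, A_nv = 1840, A_nt = 160 mm²; R_n = min(0.6F_uA_nv, 0.6F_yA_gv) + U_bs·F_u·A_nt = 568.8 kN → 427 kN.
Bolt shear governs: 262 kN.

262 kN (bolt shear governs)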